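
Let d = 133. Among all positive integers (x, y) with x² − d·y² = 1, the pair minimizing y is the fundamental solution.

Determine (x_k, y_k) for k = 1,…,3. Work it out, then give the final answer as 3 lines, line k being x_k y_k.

2588599 224460
13401689565601 1162073863080
69383200415647777399 6016286479789825380

√133 → a₀=11, period (1,1,7,5,1,…,1,1,22); ℓ=16 even so k=15
step 0: (11, 1)  from 11·(1,0) + (0,1)
step 1: (12, 1)  from 1·(11,1) + (1,0)
…
step 4: (888, 77)  from 5·(173,15) + (23,2)
step 5: (1061, 92)  from 1·(888,77) + (173,15)
…
step 7: (3010, 261)  from 1·(1949,169) + (1061,92)
step 8: (7969, 691)  from 2·(3010,261) + (1949,169)
step 9: (10979, 952)  from 1·(7969,691) + (3010,261)
step 10: (18948, 1643)  from 1·(10979,952) + (7969,691)
…
step 14: (1378591, 119539)  from 1·(1210008,104921) + (168583,14618)
step 15: (2588599, 224460)  from 1·(1378591,119539) + (1210008,104921)
fundamental: x₁=2588599, y₁=224460  (since 6700844782801 − 133·50382291600 = 1)
(2588599+224460√133)^2 = 13401689565601 + 1162073863080√133
(2588599+224460√133)^3 = 69383200415647777399 + 6016286479789825380√133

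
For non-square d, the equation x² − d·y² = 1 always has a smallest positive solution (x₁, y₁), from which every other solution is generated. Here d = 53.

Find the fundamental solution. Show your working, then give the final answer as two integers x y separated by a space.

[7; 3,1,1,3,14] for √53; ℓ=5 ⇒ convergent index 9
a_0=7:  p_0=7·1+0=7,  q_0=7·0+1=1
a_1=3:  p_1=3·7+1=22,  q_1=3·1+0=3
…
a_5=14:  p_5=14·182+51=2599,  q_5=14·25+7=357
…
a_7=1:  p_7=1·7979+2599=10578,  q_7=1·1096+357=1453
a_8=1:  p_8=1·10578+7979=18557,  q_8=1·1453+1096=2549
a_9=3:  p_9=3·18557+10578=66249,  q_9=3·2549+1453=9100
(x₁, y₁) = (66249, 9100);  66249² − 53·9100² = 1 ✓

66249 9100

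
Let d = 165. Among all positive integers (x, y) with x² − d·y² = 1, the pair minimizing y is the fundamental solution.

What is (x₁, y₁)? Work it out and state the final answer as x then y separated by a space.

[12; 1,5,2,5,1,24] for √165; ℓ=6 ⇒ convergent index 5
a_0=12:  p_0=12·1+0=12,  q_0=12·0+1=1
…
a_2=5:  p_2=5·13+12=77,  q_2=5·1+1=6
…
a_4=5:  p_4=5·167+77=912,  q_4=5·13+6=71
a_5=1:  p_5=1·912+167=1079,  q_5=1·71+13=84
fundamental: x₁=1079, y₁=84  (since 1164241 − 165·7056 = 1)

1079 84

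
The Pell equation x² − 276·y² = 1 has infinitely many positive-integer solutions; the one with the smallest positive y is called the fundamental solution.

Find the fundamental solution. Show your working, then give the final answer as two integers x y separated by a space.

[16; 1,1,1,1,2,2,2,1,1,1,1,32] for √276; ℓ=12 ⇒ convergent index 11
a_0=16:  p_0=16·1+0=16,  q_0=16·0+1=1
a_1=1:  p_1=1·16+1=17,  q_1=1·1+0=1
…
a_8=1:  p_8=1·1246+515=1761,  q_8=1·75+31=106
…
a_10=1:  p_10=1·3007+1761=4768,  q_10=1·181+106=287
a_11=1:  p_11=1·4768+3007=7775,  q_11=1·287+181=468
→ (7775, 468).  Check: 7775²=60450625, 276·468²=60450624, difference 1.

7775 468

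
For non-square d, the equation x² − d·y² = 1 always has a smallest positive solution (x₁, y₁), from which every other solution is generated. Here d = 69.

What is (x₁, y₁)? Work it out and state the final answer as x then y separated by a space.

7775 936

√69 → a₀=8, period (3,3,1,4,1,3,3,16); ℓ=8 even so k=7
step 0: (8, 1)  from 8·(1,0) + (0,1)
…
step 5: (623, 75)  from 1·(515,62) + (108,13)
step 6: (2384, 287)  from 3·(623,75) + (515,62)
step 7: (7775, 936)  from 3·(2384,287) + (623,75)
→ (7775, 936).  Check: 7775²=60450625, 69·936²=60450624, difference 1.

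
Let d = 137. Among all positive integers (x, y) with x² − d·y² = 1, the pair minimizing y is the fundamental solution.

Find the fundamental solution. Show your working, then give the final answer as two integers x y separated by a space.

[11; 1,2,2,1,1,2,2,1,22] for √137; ℓ=9 ⇒ convergent index 17
step 0: (11, 1)  from 11·(1,0) + (0,1)
step 1: (12, 1)  from 1·(11,1) + (1,0)
…
step 3: (82, 7)  from 2·(35,3) + (12,1)
step 4: (117, 10)  from 1·(82,7) + (35,3)
…
step 6: (515, 44)  from 2·(199,17) + (117,10)
…
step 8: (1744, 149)  from 1·(1229,105) + (515,44)
…
step 13: (408178, 34873)  from 1·(285899,24426) + (122279,10447)
step 14: (694077, 59299)  from 1·(408178,34873) + (285899,24426)
…
step 16: (4286741, 366241)  from 2·(1796332,153471) + (694077,59299)
step 17: (6083073, 519712)  from 1·(4286741,366241) + (1796332,153471)
fundamental: x₁=6083073, y₁=519712  (since 37003777123329 − 137·270100562944 = 1)

6083073 519712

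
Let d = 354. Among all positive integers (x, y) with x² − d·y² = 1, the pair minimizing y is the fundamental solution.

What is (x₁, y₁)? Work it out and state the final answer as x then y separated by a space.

258065 13716

[18; 1,4,2,2,18,2,2,4,1,36] for √354; ℓ=10 ⇒ convergent index 9
k=0  a_k=18  p_k/q_k = 18/1
…
k=6  a_k=2  p_k/q_k = 19210/1021
k=7  a_k=2  p_k/q_k = 47771/2539
k=8  a_k=4  p_k/q_k = 210294/11177
k=9  a_k=1  p_k/q_k = 258065/13716
→ (258065, 13716).  Check: 258065²=66597544225, 354·13716²=66597544224, difference 1.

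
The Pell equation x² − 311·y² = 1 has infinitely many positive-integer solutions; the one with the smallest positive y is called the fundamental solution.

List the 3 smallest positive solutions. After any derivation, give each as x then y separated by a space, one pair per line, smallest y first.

√311 → a₀=17, period (1,1,1,2,1,…,1,1,34); ℓ=16 even so k=15
k=0  a_k=17  p_k/q_k = 17/1
k=1  a_k=1  p_k/q_k = 18/1
…
k=3  a_k=1  p_k/q_k = 53/3
…
k=5  a_k=1  p_k/q_k = 194/11
k=6  a_k=6  p_k/q_k = 1305/74
k=7  a_k=3  p_k/q_k = 4109/233
k=8  a_k=17  p_k/q_k = 71158/4035
k=9  a_k=3  p_k/q_k = 217583/12338
…
k=11  a_k=1  p_k/q_k = 1594239/90401
…
k=13  a_k=1  p_k/q_k = 6159373/349266
k=14  a_k=1  p_k/q_k = 10724507/608131
k=15  a_k=1  p_k/q_k = 16883880/957397
→ (16883880, 957397).  Check: 16883880²=285065403854400, 311·957397²=285065403854399, difference 1.
n=2: (16883880,957397)∘(16883880,957397) = (16883880·16883880+311·957397·957397, 16883880·957397+957397·16883880) = (570130807708799,32329152120720)
n=3: (570130807708799,32329152120720)∘(16883880,957397) = (16883880·570130807708799+311·957397·32329152120720, 16883880·32329152120720+957397·570130807708799) = (19252040283316857636360,1091683049815963029803)

16883880 957397
570130807708799 32329152120720
19252040283316857636360 1091683049815963029803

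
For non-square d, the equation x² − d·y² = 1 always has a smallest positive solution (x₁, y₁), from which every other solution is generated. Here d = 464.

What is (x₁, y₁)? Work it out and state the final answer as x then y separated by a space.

√464 → a₀=21, period (1,1,5,1,1,1,5,1,1,42); ℓ=10 even so k=9
step 0: (21, 1)  from 21·(1,0) + (0,1)
step 1: (22, 1)  from 1·(21,1) + (1,0)
step 2: (43, 2)  from 1·(22,1) + (21,1)
…
step 4: (280, 13)  from 1·(237,11) + (43,2)
…
step 7: (4502, 209)  from 5·(797,37) + (517,24)
step 8: (5299, 246)  from 1·(4502,209) + (797,37)
step 9: (9801, 455)  from 1·(5299,246) + (4502,209)
(x₁, y₁) = (9801, 455);  9801² − 464·455² = 1 ✓

9801 455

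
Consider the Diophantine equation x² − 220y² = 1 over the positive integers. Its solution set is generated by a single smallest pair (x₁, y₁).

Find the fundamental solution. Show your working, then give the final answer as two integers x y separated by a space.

89 6

d=220: √d = [14; 1,4,1,28] (ℓ=4, even), read p_3/q_3
k=0  a_k=14  p_k/q_k = 14/1
…
k=2  a_k=4  p_k/q_k = 74/5
k=3  a_k=1  p_k/q_k = 89/6
(x₁, y₁) = (89, 6);  89² − 220·6² = 1 ✓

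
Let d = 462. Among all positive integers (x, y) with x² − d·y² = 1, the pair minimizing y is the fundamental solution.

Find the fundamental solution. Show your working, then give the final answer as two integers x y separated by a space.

43 2

[21; 2,42] for √462; ℓ=2 ⇒ convergent index 1
i=0: a=21 ⇒ p=21, q=1
i=1: a=2 ⇒ p=43, q=2
fundamental: x₁=43, y₁=2  (since 1849 − 462·4 = 1)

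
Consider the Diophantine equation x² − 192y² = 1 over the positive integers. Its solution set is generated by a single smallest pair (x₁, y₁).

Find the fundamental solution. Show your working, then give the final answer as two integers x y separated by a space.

d=192: √d = [13; 1,5,1,26] (ℓ=4, even), read p_3/q_3
i=0: a=13 ⇒ p=13, q=1
…
i=2: a=5 ⇒ p=83, q=6
i=3: a=1 ⇒ p=97, q=7
→ (97, 7).  Check: 97²=9409, 192·7²=9408, difference 1.

97 7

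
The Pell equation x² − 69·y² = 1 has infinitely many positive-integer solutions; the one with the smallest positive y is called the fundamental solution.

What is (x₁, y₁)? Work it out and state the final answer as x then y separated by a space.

√69 = [8; 3,3,1,4,1,3,3,16, …], period ℓ=8 (even) → k=7
a_0=8:  p_0=8·1+0=8,  q_0=8·0+1=1
a_1=3:  p_1=3·8+1=25,  q_1=3·1+0=3
…
a_4=4:  p_4=4·108+83=515,  q_4=4·13+10=62
a_5=1:  p_5=1·515+108=623,  q_5=1·62+13=75
a_6=3:  p_6=3·623+515=2384,  q_6=3·75+62=287
a_7=3:  p_7=3·2384+623=7775,  q_7=3·287+75=936
fundamental: x₁=7775, y₁=936  (since 60450625 − 69·876096 = 1)

7775 936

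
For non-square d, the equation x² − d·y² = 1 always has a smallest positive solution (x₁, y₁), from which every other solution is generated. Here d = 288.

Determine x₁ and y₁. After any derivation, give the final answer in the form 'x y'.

√288 = [16; 1,32, …], period ℓ=2 (even) → k=1
i=0: a=16 ⇒ p=16, q=1
i=1: a=1 ⇒ p=17, q=1
(x₁, y₁) = (17, 1);  17² − 288·1² = 1 ✓

17 1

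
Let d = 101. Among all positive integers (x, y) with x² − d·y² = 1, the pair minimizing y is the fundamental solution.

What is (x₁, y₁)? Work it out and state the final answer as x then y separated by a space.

201 20

[10; 20] for √101; ℓ=1 ⇒ convergent index 1
step 0: (10, 1)  from 10·(1,0) + (0,1)
step 1: (201, 20)  from 20·(10,1) + (1,0)
→ (201, 20).  Check: 201²=40401, 101·20²=40400, difference 1.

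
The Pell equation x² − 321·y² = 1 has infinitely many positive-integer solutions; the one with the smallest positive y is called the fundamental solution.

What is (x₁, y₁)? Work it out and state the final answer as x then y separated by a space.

215 12

√321 = [17; 1,10,1,34, …], period ℓ=4 (even) → k=3
a_0=17:  p_0=17·1+0=17,  q_0=17·0+1=1
a_1=1:  p_1=1·17+1=18,  q_1=1·1+0=1
a_2=10:  p_2=10·18+17=197,  q_2=10·1+1=11
a_3=1:  p_3=1·197+18=215,  q_3=1·11+1=12
→ (215, 12).  Check: 215²=46225, 321·12²=46224, difference 1.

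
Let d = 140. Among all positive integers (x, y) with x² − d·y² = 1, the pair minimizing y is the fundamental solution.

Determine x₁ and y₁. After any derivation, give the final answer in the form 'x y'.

√140 = [11; 1,4,1,22, …], period ℓ=4 (even) → k=3
a_0=11:  p_0=11·1+0=11,  q_0=11·0+1=1
a_1=1:  p_1=1·11+1=12,  q_1=1·1+0=1
a_2=4:  p_2=4·12+11=59,  q_2=4·1+1=5
a_3=1:  p_3=1·59+12=71,  q_3=1·5+1=6
→ (71, 6).  Check: 71²=5041, 140·6²=5040, difference 1.

71 6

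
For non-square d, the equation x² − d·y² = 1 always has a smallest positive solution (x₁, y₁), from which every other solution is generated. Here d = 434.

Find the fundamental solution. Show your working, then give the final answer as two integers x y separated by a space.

√434 = [20; 1,4,1,40, …], period ℓ=4 (even) → k=3
k=0  a_k=20  p_k/q_k = 20/1
…
k=2  a_k=4  p_k/q_k = 104/5
k=3  a_k=1  p_k/q_k = 125/6
→ (125, 6).  Check: 125²=15625, 434·6²=15624, difference 1.

125 6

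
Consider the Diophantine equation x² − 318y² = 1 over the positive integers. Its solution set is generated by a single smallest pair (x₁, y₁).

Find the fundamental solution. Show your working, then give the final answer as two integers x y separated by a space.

107 6

√318 → a₀=17, period (1,4,1,34); ℓ=4 even so k=3
step 0: (17, 1)  from 17·(1,0) + (0,1)
step 1: (18, 1)  from 1·(17,1) + (1,0)
step 2: (89, 5)  from 4·(18,1) + (17,1)
step 3: (107, 6)  from 1·(89,5) + (18,1)
fundamental: x₁=107, y₁=6  (since 11449 − 318·36 = 1)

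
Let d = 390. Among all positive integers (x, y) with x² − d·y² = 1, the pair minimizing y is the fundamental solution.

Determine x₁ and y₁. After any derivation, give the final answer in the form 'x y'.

79 4

[19; 1,2,1,38] for √390; ℓ=4 ⇒ convergent index 3
step 0: (19, 1)  from 19·(1,0) + (0,1)
step 1: (20, 1)  from 1·(19,1) + (1,0)
step 2: (59, 3)  from 2·(20,1) + (19,1)
step 3: (79, 4)  from 1·(59,3) + (20,1)
(x₁, y₁) = (79, 4);  79² − 390·4² = 1 ✓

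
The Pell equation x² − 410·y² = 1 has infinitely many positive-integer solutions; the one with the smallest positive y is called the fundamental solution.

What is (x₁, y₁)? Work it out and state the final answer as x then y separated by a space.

81 4

√410 = [20; 4,40, …], period ℓ=2 (even) → k=1
k=0  a_k=20  p_k/q_k = 20/1
k=1  a_k=4  p_k/q_k = 81/4
fundamental: x₁=81, y₁=4  (since 6561 − 410·16 = 1)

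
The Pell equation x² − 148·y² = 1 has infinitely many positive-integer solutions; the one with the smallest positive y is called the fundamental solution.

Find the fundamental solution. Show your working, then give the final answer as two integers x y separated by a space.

73 6

[12; 6,24] for √148; ℓ=2 ⇒ convergent index 1
step 0: (12, 1)  from 12·(1,0) + (0,1)
step 1: (73, 6)  from 6·(12,1) + (1,0)
→ (73, 6).  Check: 73²=5329, 148·6²=5328, difference 1.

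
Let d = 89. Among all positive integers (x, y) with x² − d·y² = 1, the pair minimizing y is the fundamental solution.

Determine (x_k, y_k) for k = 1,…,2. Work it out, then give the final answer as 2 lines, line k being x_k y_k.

500001 53000
500002000001 53000106000

√89 → a₀=9, period (2,3,3,2,18); ℓ=5 odd so k=9
i=0: a=9 ⇒ p=9, q=1
i=1: a=2 ⇒ p=19, q=2
i=2: a=3 ⇒ p=66, q=7
i=3: a=3 ⇒ p=217, q=23
…
i=5: a=18 ⇒ p=9217, q=977
i=6: a=2 ⇒ p=18934, q=2007
i=7: a=3 ⇒ p=66019, q=6998
i=8: a=3 ⇒ p=216991, q=23001
i=9: a=2 ⇒ p=500001, q=53000
→ (500001, 53000).  Check: 500001²=250001000001, 89·53000²=250001000000, difference 1.
(500001+53000√89)^2 = 500002000001 + 53000106000√89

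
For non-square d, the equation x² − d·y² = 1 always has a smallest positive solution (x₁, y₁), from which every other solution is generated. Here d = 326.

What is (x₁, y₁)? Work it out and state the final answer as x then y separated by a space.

[18; 18,36] for √326; ℓ=2 ⇒ convergent index 1
i=0: a=18 ⇒ p=18, q=1
i=1: a=18 ⇒ p=325, q=18
(x₁, y₁) = (325, 18);  325² − 326·18² = 1 ✓

325 18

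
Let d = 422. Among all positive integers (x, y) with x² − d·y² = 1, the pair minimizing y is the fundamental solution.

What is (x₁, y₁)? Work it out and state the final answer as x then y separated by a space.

7022501 341850

√422 → a₀=20, period (1,1,5,2,1,…,1,1,40); ℓ=14 even so k=13
i=0: a=20 ⇒ p=20, q=1
…
i=6: a=3 ⇒ p=2650, q=129
…
i=12: a=1 ⇒ p=3810680, q=185501
i=13: a=1 ⇒ p=7022501, q=341850
(x₁, y₁) = (7022501, 341850);  7022501² − 422·341850² = 1 ✓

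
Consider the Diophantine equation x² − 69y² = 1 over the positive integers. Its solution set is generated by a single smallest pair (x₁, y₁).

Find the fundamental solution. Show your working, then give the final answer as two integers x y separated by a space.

√69 = [8; 3,3,1,4,1,3,3,16, …], period ℓ=8 (even) → k=7
step 0: (8, 1)  from 8·(1,0) + (0,1)
…
step 2: (83, 10)  from 3·(25,3) + (8,1)
…
step 6: (2384, 287)  from 3·(623,75) + (515,62)
step 7: (7775, 936)  from 3·(2384,287) + (623,75)
(x₁, y₁) = (7775, 936);  7775² − 69·936² = 1 ✓

7775 936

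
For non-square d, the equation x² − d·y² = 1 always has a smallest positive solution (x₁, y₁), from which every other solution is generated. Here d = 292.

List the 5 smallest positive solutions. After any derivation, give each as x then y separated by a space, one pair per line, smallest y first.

2281249 133500
10408194000001 609093483000
47487364308614281249 2778987798000400500
216661004683313632776000001 12679126270400622186966000
988515400545561595548925838281249 57848488250447518938990000667500

[17; 11,2,1,3,8,3,1,2,11,34] for √292; ℓ=10 ⇒ convergent index 9
step 0: (17, 1)  from 17·(1,0) + (0,1)
step 1: (188, 11)  from 11·(17,1) + (1,0)
step 2: (393, 23)  from 2·(188,11) + (17,1)
step 3: (581, 34)  from 1·(393,23) + (188,11)
…
step 5: (17669, 1034)  from 8·(2136,125) + (581,34)
step 6: (55143, 3227)  from 3·(17669,1034) + (2136,125)
…
step 8: (200767, 11749)  from 2·(72812,4261) + (55143,3227)
step 9: (2281249, 133500)  from 11·(200767,11749) + (72812,4261)
fundamental: x₁=2281249, y₁=133500  (since 5204097000001 − 292·17822250000 = 1)
n=2: (2281249,133500)∘(2281249,133500) = (2281249·2281249+292·133500·133500, 2281249·133500+133500·2281249) = (10408194000001,609093483000)
n=3: (10408194000001,609093483000)∘(2281249,133500) = (2281249·10408194000001+292·133500·609093483000, 2281249·609093483000+133500·10408194000001) = (47487364308614281249,2778987798000400500)
n=4: (47487364308614281249,2778987798000400500)∘(2281249,133500) = (2281249·47487364308614281249+292·133500·2778987798000400500, 2281249·2778987798000400500+133500·47487364308614281249) = (216661004683313632776000001,12679126270400622186966000)
n=5: (216661004683313632776000001,12679126270400622186966000)∘(2281249,133500) = (2281249·216661004683313632776000001+292·133500·12679126270400622186966000, 2281249·12679126270400622186966000+133500·216661004683313632776000001) = (988515400545561595548925838281249,57848488250447518938990000667500)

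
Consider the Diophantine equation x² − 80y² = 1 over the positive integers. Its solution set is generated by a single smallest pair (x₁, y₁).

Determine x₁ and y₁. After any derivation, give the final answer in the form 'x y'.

√80 = [8; 1,16, …], period ℓ=2 (even) → k=1
a_0=8:  p_0=8·1+0=8,  q_0=8·0+1=1
a_1=1:  p_1=1·8+1=9,  q_1=1·1+0=1
→ (9, 1).  Check: 9²=81, 80·1²=80, difference 1.

9 1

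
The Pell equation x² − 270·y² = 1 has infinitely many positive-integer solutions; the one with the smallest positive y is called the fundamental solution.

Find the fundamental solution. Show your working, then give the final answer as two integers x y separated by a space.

√270 → a₀=16, period (2,3,6,3,2,32); ℓ=6 even so k=5
a_0=16:  p_0=16·1+0=16,  q_0=16·0+1=1
…
a_2=3:  p_2=3·33+16=115,  q_2=3·2+1=7
a_3=6:  p_3=6·115+33=723,  q_3=6·7+2=44
a_4=3:  p_4=3·723+115=2284,  q_4=3·44+7=139
a_5=2:  p_5=2·2284+723=5291,  q_5=2·139+44=322
→ (5291, 322).  Check: 5291²=27994681, 270·322²=27994680, difference 1.

5291 322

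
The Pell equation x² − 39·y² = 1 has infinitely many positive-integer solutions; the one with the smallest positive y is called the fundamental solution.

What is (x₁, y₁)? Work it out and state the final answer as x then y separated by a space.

√39 = [6; 4,12, …], period ℓ=2 (even) → k=1
step 0: (6, 1)  from 6·(1,0) + (0,1)
step 1: (25, 4)  from 4·(6,1) + (1,0)
→ (25, 4).  Check: 25²=625, 39·4²=624, difference 1.

25 4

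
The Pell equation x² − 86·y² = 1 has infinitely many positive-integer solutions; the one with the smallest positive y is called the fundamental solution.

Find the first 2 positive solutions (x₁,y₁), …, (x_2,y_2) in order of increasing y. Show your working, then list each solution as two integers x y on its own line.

[9; 3,1,1,1,8,1,1,1,3,18] for √86; ℓ=10 ⇒ convergent index 9
k=0  a_k=9  p_k/q_k = 9/1
…
k=4  a_k=1  p_k/q_k = 102/11
k=5  a_k=8  p_k/q_k = 881/95
…
k=8  a_k=1  p_k/q_k = 2847/307
k=9  a_k=3  p_k/q_k = 10405/1122
→ (10405, 1122).  Check: 10405²=108264025, 86·1122²=108264024, difference 1.
(x_2, y_2) = (10405·10405 + 86·1122·1122, 10405·1122 + 1122·10405) = (216528049, 23348820)

10405 1122
216528049 23348820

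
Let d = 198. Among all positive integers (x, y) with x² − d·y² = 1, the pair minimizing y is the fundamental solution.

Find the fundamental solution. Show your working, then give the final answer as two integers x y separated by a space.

d=198: √d = [14; 14,28] (ℓ=2, even), read p_1/q_1
i=0: a=14 ⇒ p=14, q=1
i=1: a=14 ⇒ p=197, q=14
(x₁, y₁) = (197, 14);  197² − 198·14² = 1 ✓

197 14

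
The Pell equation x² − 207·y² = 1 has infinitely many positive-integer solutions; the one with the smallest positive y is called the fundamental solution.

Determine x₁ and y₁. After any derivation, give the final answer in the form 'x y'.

1151 80

d=207: √d = [14; 2,1,1,2,1,1,2,28] (ℓ=8, even), read p_7/q_7
k=0  a_k=14  p_k/q_k = 14/1
…
k=2  a_k=1  p_k/q_k = 43/3
k=3  a_k=1  p_k/q_k = 72/5
k=4  a_k=2  p_k/q_k = 187/13
k=5  a_k=1  p_k/q_k = 259/18
k=6  a_k=1  p_k/q_k = 446/31
k=7  a_k=2  p_k/q_k = 1151/80
fundamental: x₁=1151, y₁=80  (since 1324801 − 207·6400 = 1)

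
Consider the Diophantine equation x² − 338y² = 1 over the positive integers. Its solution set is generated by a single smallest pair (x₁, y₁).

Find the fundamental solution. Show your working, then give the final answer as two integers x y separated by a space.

114243 6214

√338 = [18; 2,1,1,2,36, …], period ℓ=5 (odd) → k=9
a_0=18:  p_0=18·1+0=18,  q_0=18·0+1=1
…
a_2=1:  p_2=1·37+18=55,  q_2=1·2+1=3
…
a_8=1:  p_8=1·26327+17631=43958,  q_8=1·1432+959=2391
a_9=2:  p_9=2·43958+26327=114243,  q_9=2·2391+1432=6214
(x₁, y₁) = (114243, 6214);  114243² − 338·6214² = 1 ✓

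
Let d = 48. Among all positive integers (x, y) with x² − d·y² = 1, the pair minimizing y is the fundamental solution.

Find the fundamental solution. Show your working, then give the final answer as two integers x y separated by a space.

7 1

[6; 1,12] for √48; ℓ=2 ⇒ convergent index 1
i=0: a=6 ⇒ p=6, q=1
i=1: a=1 ⇒ p=7, q=1
fundamental: x₁=7, y₁=1  (since 49 − 48·1 = 1)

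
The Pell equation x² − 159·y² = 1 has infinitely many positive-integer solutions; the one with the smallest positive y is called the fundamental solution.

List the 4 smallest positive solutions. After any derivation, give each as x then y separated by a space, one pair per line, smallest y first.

1324 105
3505951 278040
9283756924 736249815
24583384828801 1949589232080

√159 → a₀=12, period (1,1,1,1,3,1,1,1,1,24); ℓ=10 even so k=9
step 0: (12, 1)  from 12·(1,0) + (0,1)
…
step 4: (63, 5)  from 1·(38,3) + (25,2)
…
step 7: (517, 41)  from 1·(290,23) + (227,18)
step 8: (807, 64)  from 1·(517,41) + (290,23)
step 9: (1324, 105)  from 1·(807,64) + (517,41)
→ (1324, 105).  Check: 1324²=1752976, 159·105²=1752975, difference 1.
n=2: (1324,105)∘(1324,105) = (1324·1324+159·105·105, 1324·105+105·1324) = (3505951,278040)
n=3: (3505951,278040)∘(1324,105) = (1324·3505951+159·105·278040, 1324·278040+105·3505951) = (9283756924,736249815)
n=4: (9283756924,736249815)∘(1324,105) = (1324·9283756924+159·105·736249815, 1324·736249815+105·9283756924) = (24583384828801,1949589232080)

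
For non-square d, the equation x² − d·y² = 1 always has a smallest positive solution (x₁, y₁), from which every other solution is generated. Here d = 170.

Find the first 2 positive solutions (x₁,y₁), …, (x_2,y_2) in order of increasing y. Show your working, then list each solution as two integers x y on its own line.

[13; 26] for √170; ℓ=1 ⇒ convergent index 1
i=0: a=13 ⇒ p=13, q=1
i=1: a=26 ⇒ p=339, q=26
→ (339, 26).  Check: 339²=114921, 170·26²=114920, difference 1.
n=2: (339,26)∘(339,26) = (339·339+170·26·26, 339·26+26·339) = (229841,17628)

339 26
229841 17628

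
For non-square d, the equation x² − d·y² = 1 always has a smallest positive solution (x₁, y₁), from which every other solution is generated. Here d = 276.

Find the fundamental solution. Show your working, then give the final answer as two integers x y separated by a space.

[16; 1,1,1,1,2,2,2,1,1,1,1,32] for √276; ℓ=12 ⇒ convergent index 11
step 0: (16, 1)  from 16·(1,0) + (0,1)
step 1: (17, 1)  from 1·(16,1) + (1,0)
…
step 4: (83, 5)  from 1·(50,3) + (33,2)
…
step 6: (515, 31)  from 2·(216,13) + (83,5)
step 7: (1246, 75)  from 2·(515,31) + (216,13)
step 8: (1761, 106)  from 1·(1246,75) + (515,31)
…
step 10: (4768, 287)  from 1·(3007,181) + (1761,106)
step 11: (7775, 468)  from 1·(4768,287) + (3007,181)
→ (7775, 468).  Check: 7775²=60450625, 276·468²=60450624, difference 1.

7775 468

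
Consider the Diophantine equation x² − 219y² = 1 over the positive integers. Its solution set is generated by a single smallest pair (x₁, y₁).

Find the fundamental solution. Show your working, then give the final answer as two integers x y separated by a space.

74 5

√219 → a₀=14, period (1,3,1,28); ℓ=4 even so k=3
i=0: a=14 ⇒ p=14, q=1
…
i=2: a=3 ⇒ p=59, q=4
i=3: a=1 ⇒ p=74, q=5
(x₁, y₁) = (74, 5);  74² − 219·5² = 1 ✓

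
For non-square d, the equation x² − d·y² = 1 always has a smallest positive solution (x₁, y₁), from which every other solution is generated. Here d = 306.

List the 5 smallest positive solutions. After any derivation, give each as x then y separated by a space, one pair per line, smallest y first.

[17; 2,34] for √306; ℓ=2 ⇒ convergent index 1
step 0: (17, 1)  from 17·(1,0) + (0,1)
step 1: (35, 2)  from 2·(17,1) + (1,0)
(x₁, y₁) = (35, 2);  35² − 306·2² = 1 ✓
(x_2, y_2) = (35·35 + 306·2·2, 35·2 + 2·35) = (2449, 140)
(x_3, y_3) = (35·2449 + 306·2·140, 35·140 + 2·2449) = (171395, 9798)
(x_4, y_4) = (35·171395 + 306·2·9798, 35·9798 + 2·171395) = (11995201, 685720)
(x_5, y_5) = (35·11995201 + 306·2·685720, 35·685720 + 2·11995201) = (839492675, 47990602)

35 2
2449 140
171395 9798
11995201 685720
839492675 47990602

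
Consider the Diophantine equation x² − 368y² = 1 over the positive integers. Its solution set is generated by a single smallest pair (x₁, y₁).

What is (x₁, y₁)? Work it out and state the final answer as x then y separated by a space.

1151 60

[19; 5,2,5,38] for √368; ℓ=4 ⇒ convergent index 3
a_0=19:  p_0=19·1+0=19,  q_0=19·0+1=1
a_1=5:  p_1=5·19+1=96,  q_1=5·1+0=5
a_2=2:  p_2=2·96+19=211,  q_2=2·5+1=11
a_3=5:  p_3=5·211+96=1151,  q_3=5·11+5=60
fundamental: x₁=1151, y₁=60  (since 1324801 − 368·3600 = 1)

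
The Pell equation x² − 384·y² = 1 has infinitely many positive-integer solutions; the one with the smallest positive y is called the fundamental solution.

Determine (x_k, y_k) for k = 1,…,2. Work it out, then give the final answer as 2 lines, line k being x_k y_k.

4801 245
46099201 2352490

d=384: √d = [19; 1,1,2,9,2,1,1,38] (ℓ=8, even), read p_7/q_7
a_0=19:  p_0=19·1+0=19,  q_0=19·0+1=1
…
a_5=2:  p_5=2·921+98=1940,  q_5=2·47+5=99
a_6=1:  p_6=1·1940+921=2861,  q_6=1·99+47=146
a_7=1:  p_7=1·2861+1940=4801,  q_7=1·146+99=245
→ (4801, 245).  Check: 4801²=23049601, 384·245²=23049600, difference 1.
(4801+245√384)^2 = 46099201 + 2352490√384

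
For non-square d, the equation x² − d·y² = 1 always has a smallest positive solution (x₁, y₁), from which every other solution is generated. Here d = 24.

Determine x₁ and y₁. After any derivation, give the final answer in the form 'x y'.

5 1

[4; 1,8] for √24; ℓ=2 ⇒ convergent index 1
a_0=4:  p_0=4·1+0=4,  q_0=4·0+1=1
a_1=1:  p_1=1·4+1=5,  q_1=1·1+0=1
→ (5, 1).  Check: 5²=25, 24·1²=24, difference 1.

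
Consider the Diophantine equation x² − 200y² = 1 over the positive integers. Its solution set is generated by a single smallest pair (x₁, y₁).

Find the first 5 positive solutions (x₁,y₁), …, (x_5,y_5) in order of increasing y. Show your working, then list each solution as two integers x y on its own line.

99 7
19601 1386
3880899 274421
768398401 54333972
152139002499 10757852035

√200 = [14; 7,28, …], period ℓ=2 (even) → k=1
i=0: a=14 ⇒ p=14, q=1
i=1: a=7 ⇒ p=99, q=7
→ (99, 7).  Check: 99²=9801, 200·7²=9800, difference 1.
(x_2, y_2) = (99·99 + 200·7·7, 99·7 + 7·99) = (19601, 1386)
(x_3, y_3) = (99·19601 + 200·7·1386, 99·1386 + 7·19601) = (3880899, 274421)
(x_4, y_4) = (99·3880899 + 200·7·274421, 99·274421 + 7·3880899) = (768398401, 54333972)
(x_5, y_5) = (99·768398401 + 200·7·54333972, 99·54333972 + 7·768398401) = (152139002499, 10757852035)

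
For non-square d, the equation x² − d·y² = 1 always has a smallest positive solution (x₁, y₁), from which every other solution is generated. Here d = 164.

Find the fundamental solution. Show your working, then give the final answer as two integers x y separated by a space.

d=164: √d = [12; 1,4,6,4,1,24] (ℓ=6, even), read p_5/q_5
i=0: a=12 ⇒ p=12, q=1
i=1: a=1 ⇒ p=13, q=1
i=2: a=4 ⇒ p=64, q=5
i=3: a=6 ⇒ p=397, q=31
i=4: a=4 ⇒ p=1652, q=129
i=5: a=1 ⇒ p=2049, q=160
→ (2049, 160).  Check: 2049²=4198401, 164·160²=4198400, difference 1.

2049 160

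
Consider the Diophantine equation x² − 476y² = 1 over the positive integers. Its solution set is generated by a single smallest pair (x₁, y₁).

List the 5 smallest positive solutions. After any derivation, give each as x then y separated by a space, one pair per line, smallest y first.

28799 1320
1658764801 76029360
95541534979199 4379139075960
5503001330073139201 252229652421114720
316961870514011136719999 14527923515772226566600

√476 → a₀=21, period (1,4,2,10,2,4,1,42); ℓ=8 even so k=7
step 0: (21, 1)  from 21·(1,0) + (0,1)
step 1: (22, 1)  from 1·(21,1) + (1,0)
step 2: (109, 5)  from 4·(22,1) + (21,1)
step 3: (240, 11)  from 2·(109,5) + (22,1)
…
step 5: (5258, 241)  from 2·(2509,115) + (240,11)
step 6: (23541, 1079)  from 4·(5258,241) + (2509,115)
step 7: (28799, 1320)  from 1·(23541,1079) + (5258,241)
fundamental: x₁=28799, y₁=1320  (since 829382401 − 476·1742400 = 1)
k=2:  x_2 = 28799·28799+476·1320·1320 = 1658764801,  y_2 = 28799·1320+1320·28799 = 76029360
k=3:  x_3 = 28799·1658764801+476·1320·76029360 = 95541534979199,  y_3 = 28799·76029360+1320·1658764801 = 4379139075960
k=4:  x_4 = 28799·95541534979199+476·1320·4379139075960 = 5503001330073139201,  y_4 = 28799·4379139075960+1320·95541534979199 = 252229652421114720
k=5:  x_5 = 28799·5503001330073139201+476·1320·252229652421114720 = 316961870514011136719999,  y_5 = 28799·252229652421114720+1320·5503001330073139201 = 14527923515772226566600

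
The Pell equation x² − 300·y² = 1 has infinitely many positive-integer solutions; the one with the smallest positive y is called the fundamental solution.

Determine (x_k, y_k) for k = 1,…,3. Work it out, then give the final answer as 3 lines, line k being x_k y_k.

√300 → a₀=17, period (3,8,3,34); ℓ=4 even so k=3
k=0  a_k=17  p_k/q_k = 17/1
…
k=2  a_k=8  p_k/q_k = 433/25
k=3  a_k=3  p_k/q_k = 1351/78
fundamental: x₁=1351, y₁=78  (since 1825201 − 300·6084 = 1)
(x_2, y_2) = (1351·1351 + 300·78·78, 1351·78 + 78·1351) = (3650401, 210756)
(x_3, y_3) = (1351·3650401 + 300·78·210756, 1351·210756 + 78·3650401) = (9863382151, 569462634)

1351 78
3650401 210756
9863382151 569462634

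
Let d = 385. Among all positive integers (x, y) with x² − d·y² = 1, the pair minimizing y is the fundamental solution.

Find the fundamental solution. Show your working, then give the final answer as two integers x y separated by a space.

95831 4884

d=385: √d = [19; 1,1,1,1,1,…,1,1,38] (ℓ=16, even), read p_15/q_15
i=0: a=19 ⇒ p=19, q=1
i=1: a=1 ⇒ p=20, q=1
i=2: a=1 ⇒ p=39, q=2
i=3: a=1 ⇒ p=59, q=3
i=4: a=1 ⇒ p=98, q=5
…
i=6: a=3 ⇒ p=569, q=29
i=7: a=1 ⇒ p=726, q=37
…
i=9: a=1 ⇒ p=2747, q=140
i=10: a=3 ⇒ p=10262, q=523
i=11: a=1 ⇒ p=13009, q=663
…
i=14: a=1 ⇒ p=59551, q=3035
i=15: a=1 ⇒ p=95831, q=4884
(x₁, y₁) = (95831, 4884);  95831² − 385·4884² = 1 ✓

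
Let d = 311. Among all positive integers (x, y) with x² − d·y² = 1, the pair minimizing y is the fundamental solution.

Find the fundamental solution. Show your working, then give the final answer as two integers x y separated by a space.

√311 → a₀=17, period (1,1,1,2,1,…,1,1,34); ℓ=16 even so k=15
k=0  a_k=17  p_k/q_k = 17/1
…
k=2  a_k=1  p_k/q_k = 35/2
k=3  a_k=1  p_k/q_k = 53/3
k=4  a_k=2  p_k/q_k = 141/8
k=5  a_k=1  p_k/q_k = 194/11
k=6  a_k=6  p_k/q_k = 1305/74
k=7  a_k=3  p_k/q_k = 4109/233
…
k=9  a_k=3  p_k/q_k = 217583/12338
…
k=11  a_k=1  p_k/q_k = 1594239/90401
k=12  a_k=2  p_k/q_k = 4565134/258865
k=13  a_k=1  p_k/q_k = 6159373/349266
k=14  a_k=1  p_k/q_k = 10724507/608131
k=15  a_k=1  p_k/q_k = 16883880/957397
→ (16883880, 957397).  Check: 16883880²=285065403854400, 311·957397²=285065403854399, difference 1.

16883880 957397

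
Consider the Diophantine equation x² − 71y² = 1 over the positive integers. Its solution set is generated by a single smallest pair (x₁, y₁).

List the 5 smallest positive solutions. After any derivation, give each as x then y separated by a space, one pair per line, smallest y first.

3480 413
24220799 2874480
168576757560 20006380387
1173294208396801 139244404619040
8166127521864977400 969141036142138013

√71 → a₀=8, period (2,2,1,7,1,2,2,16); ℓ=8 even so k=7
a_0=8:  p_0=8·1+0=8,  q_0=8·0+1=1
…
a_5=1:  p_5=1·455+59=514,  q_5=1·54+7=61
a_6=2:  p_6=2·514+455=1483,  q_6=2·61+54=176
a_7=2:  p_7=2·1483+514=3480,  q_7=2·176+61=413
→ (3480, 413).  Check: 3480²=12110400, 71·413²=12110399, difference 1.
k=2:  x_2 = 3480·3480+71·413·413 = 24220799,  y_2 = 3480·413+413·3480 = 2874480
k=3:  x_3 = 3480·24220799+71·413·2874480 = 168576757560,  y_3 = 3480·2874480+413·24220799 = 20006380387
k=4:  x_4 = 3480·168576757560+71·413·20006380387 = 1173294208396801,  y_4 = 3480·20006380387+413·168576757560 = 139244404619040
k=5:  x_5 = 3480·1173294208396801+71·413·139244404619040 = 8166127521864977400,  y_5 = 3480·139244404619040+413·1173294208396801 = 969141036142138013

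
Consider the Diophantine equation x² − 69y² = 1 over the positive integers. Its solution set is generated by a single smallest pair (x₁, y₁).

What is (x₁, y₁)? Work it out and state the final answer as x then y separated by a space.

√69 → a₀=8, period (3,3,1,4,1,3,3,16); ℓ=8 even so k=7
i=0: a=8 ⇒ p=8, q=1
…
i=2: a=3 ⇒ p=83, q=10
…
i=6: a=3 ⇒ p=2384, q=287
i=7: a=3 ⇒ p=7775, q=936
→ (7775, 936).  Check: 7775²=60450625, 69·936²=60450624, difference 1.

7775 936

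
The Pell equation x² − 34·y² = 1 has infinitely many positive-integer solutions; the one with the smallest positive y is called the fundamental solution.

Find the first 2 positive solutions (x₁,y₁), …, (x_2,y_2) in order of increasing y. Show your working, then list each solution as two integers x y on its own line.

35 6
2449 420

[5; 1,4,1,10] for √34; ℓ=4 ⇒ convergent index 3
k=0  a_k=5  p_k/q_k = 5/1
k=1  a_k=1  p_k/q_k = 6/1
k=2  a_k=4  p_k/q_k = 29/5
k=3  a_k=1  p_k/q_k = 35/6
fundamental: x₁=35, y₁=6  (since 1225 − 34·36 = 1)
(35+6√34)^2 = 2449 + 420√34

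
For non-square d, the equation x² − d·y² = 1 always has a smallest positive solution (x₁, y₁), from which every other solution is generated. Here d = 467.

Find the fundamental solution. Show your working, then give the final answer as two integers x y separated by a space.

√467 → a₀=21, period (1,1,1,1,3,…,1,1,42); ℓ=14 even so k=13
i=0: a=21 ⇒ p=21, q=1
i=1: a=1 ⇒ p=22, q=1
i=2: a=1 ⇒ p=43, q=2
i=3: a=1 ⇒ p=65, q=3
i=4: a=1 ⇒ p=108, q=5
i=5: a=3 ⇒ p=389, q=18
i=6: a=3 ⇒ p=1275, q=59
i=7: a=21 ⇒ p=27164, q=1257
…
i=9: a=3 ⇒ p=275465, q=12747
…
i=11: a=1 ⇒ p=633697, q=29324
i=12: a=1 ⇒ p=991929, q=45901
i=13: a=1 ⇒ p=1625626, q=75225
→ (1625626, 75225).  Check: 1625626²=2642659891876, 467·75225²=2642659891875, difference 1.

1625626 75225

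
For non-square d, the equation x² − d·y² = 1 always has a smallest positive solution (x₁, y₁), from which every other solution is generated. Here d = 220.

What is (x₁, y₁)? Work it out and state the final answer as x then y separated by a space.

√220 = [14; 1,4,1,28, …], period ℓ=4 (even) → k=3
k=0  a_k=14  p_k/q_k = 14/1
k=1  a_k=1  p_k/q_k = 15/1
k=2  a_k=4  p_k/q_k = 74/5
k=3  a_k=1  p_k/q_k = 89/6
(x₁, y₁) = (89, 6);  89² − 220·6² = 1 ✓

89 6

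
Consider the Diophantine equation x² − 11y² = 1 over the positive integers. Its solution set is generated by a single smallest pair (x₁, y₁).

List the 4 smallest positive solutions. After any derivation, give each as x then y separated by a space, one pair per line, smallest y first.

10 3
199 60
3970 1197
79201 23880

d=11: √d = [3; 3,6] (ℓ=2, even), read p_1/q_1
step 0: (3, 1)  from 3·(1,0) + (0,1)
step 1: (10, 3)  from 3·(3,1) + (1,0)
→ (10, 3).  Check: 10²=100, 11·3²=99, difference 1.
(x_2, y_2) = (10·10 + 11·3·3, 10·3 + 3·10) = (199, 60)
(x_3, y_3) = (10·199 + 11·3·60, 10·60 + 3·199) = (3970, 1197)
(x_4, y_4) = (10·3970 + 11·3·1197, 10·1197 + 3·3970) = (79201, 23880)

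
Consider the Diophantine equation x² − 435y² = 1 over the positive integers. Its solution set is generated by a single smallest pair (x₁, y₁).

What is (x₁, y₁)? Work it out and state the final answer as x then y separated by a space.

146 7

[20; 1,5,1,40] for √435; ℓ=4 ⇒ convergent index 3
step 0: (20, 1)  from 20·(1,0) + (0,1)
step 1: (21, 1)  from 1·(20,1) + (1,0)
step 2: (125, 6)  from 5·(21,1) + (20,1)
step 3: (146, 7)  from 1·(125,6) + (21,1)
fundamental: x₁=146, y₁=7  (since 21316 − 435·49 = 1)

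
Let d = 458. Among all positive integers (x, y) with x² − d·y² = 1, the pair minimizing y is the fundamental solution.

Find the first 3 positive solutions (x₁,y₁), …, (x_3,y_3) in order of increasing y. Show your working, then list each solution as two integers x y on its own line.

22899 1070
1048728401 49003860
48029663286099 2244278779210

d=458: √d = [21; 2,2,42] (ℓ=3, odd), read p_5/q_5
step 0: (21, 1)  from 21·(1,0) + (0,1)
…
step 3: (4537, 212)  from 42·(107,5) + (43,2)
step 4: (9181, 429)  from 2·(4537,212) + (107,5)
step 5: (22899, 1070)  from 2·(9181,429) + (4537,212)
→ (22899, 1070).  Check: 22899²=524364201, 458·1070²=524364200, difference 1.
(x_2, y_2) = (22899·22899 + 458·1070·1070, 22899·1070 + 1070·22899) = (1048728401, 49003860)
(x_3, y_3) = (22899·1048728401 + 458·1070·49003860, 22899·49003860 + 1070·1048728401) = (48029663286099, 2244278779210)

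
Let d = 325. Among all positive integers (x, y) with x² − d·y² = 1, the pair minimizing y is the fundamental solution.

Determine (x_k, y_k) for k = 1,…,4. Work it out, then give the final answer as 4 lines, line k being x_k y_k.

649 36
842401 46728
1093435849 60652908
1419278889601 78727427856

[18; 36] for √325; ℓ=1 ⇒ convergent index 1
a_0=18:  p_0=18·1+0=18,  q_0=18·0+1=1
a_1=36:  p_1=36·18+1=649,  q_1=36·1+0=36
fundamental: x₁=649, y₁=36  (since 421201 − 325·1296 = 1)
(x_2, y_2) = (649·649 + 325·36·36, 649·36 + 36·649) = (842401, 46728)
(x_3, y_3) = (649·842401 + 325·36·46728, 649·46728 + 36·842401) = (1093435849, 60652908)
(x_4, y_4) = (649·1093435849 + 325·36·60652908, 649·60652908 + 36·1093435849) = (1419278889601, 78727427856)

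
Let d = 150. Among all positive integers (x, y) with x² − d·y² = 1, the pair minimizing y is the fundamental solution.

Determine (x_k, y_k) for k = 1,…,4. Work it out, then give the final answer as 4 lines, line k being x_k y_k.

49 4
4801 392
470449 38412
46099201 3763984

[12; 4,24] for √150; ℓ=2 ⇒ convergent index 1
a_0=12:  p_0=12·1+0=12,  q_0=12·0+1=1
a_1=4:  p_1=4·12+1=49,  q_1=4·1+0=4
(x₁, y₁) = (49, 4);  49² − 150·4² = 1 ✓
n=2: (49,4)∘(49,4) = (49·49+150·4·4, 49·4+4·49) = (4801,392)
n=3: (4801,392)∘(49,4) = (49·4801+150·4·392, 49·392+4·4801) = (470449,38412)
n=4: (470449,38412)∘(49,4) = (49·470449+150·4·38412, 49·38412+4·470449) = (46099201,3763984)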